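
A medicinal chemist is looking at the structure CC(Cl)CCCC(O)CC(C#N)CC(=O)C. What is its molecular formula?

Walk through each heavy atom and fill implicit hydrogens from standard valence (C 4, N 3, O 2, S 2, halogen 1):
  atom 1: C, bond orders sum to 1 (valence 4) → 3 H
  atom 2: C, bond orders sum to 3 (valence 4) → 1 H
  atom 3: Cl (halogen, monovalent) → 0 H
  atom 4: C, bond orders sum to 2 (valence 4) → 2 H
  atom 5: C, bond orders sum to 2 (valence 4) → 2 H
  atom 6: C, bond orders sum to 2 (valence 4) → 2 H
  atom 7: C, bond orders sum to 3 (valence 4) → 1 H
  atom 8: O, bond orders sum to 1 (valence 2) → 1 H
  atom 9: C, bond orders sum to 2 (valence 4) → 2 H
  atom 10: C, bond orders sum to 3 (valence 4) → 1 H
  atom 11: C, bond orders sum to 4 (valence 4) → 0 H
  atom 12: N, bond orders sum to 3 (valence 3) → 0 H
  atom 13: C, bond orders sum to 2 (valence 4) → 2 H
  atom 14: C, bond orders sum to 4 (valence 4) → 0 H
  atom 15: O, bond orders sum to 2 (valence 2) → 0 H
  atom 16: C, bond orders sum to 1 (valence 4) → 3 H
Totals → C:12, H:20, Cl:1, N:1, O:2.
In Hill order: C12H20ClNO2.

C12H20ClNO2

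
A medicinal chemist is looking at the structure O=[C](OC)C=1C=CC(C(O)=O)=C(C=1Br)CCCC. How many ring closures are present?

1

In SMILES, each pair of matching ring-closure digits denotes one ring-closing bond; the number of such bonds equals the number of independent rings.
Ring-closure bonds here: 1.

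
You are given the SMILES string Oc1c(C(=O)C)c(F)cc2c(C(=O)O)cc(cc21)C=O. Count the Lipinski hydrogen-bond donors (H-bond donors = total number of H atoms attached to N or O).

Donors: find every N or O and count the H atoms it carries.
  atom 1 (O): bond orders sum to 1 → 1 H
  atom 5 (O): bond orders sum to 2 → 0 H
  atom 13 (O): bond orders sum to 2 → 0 H
  atom 14 (O): bond orders sum to 1 → 1 H
  atom 20 (O): bond orders sum to 2 → 0 H
Lipinski HBD = 2.

2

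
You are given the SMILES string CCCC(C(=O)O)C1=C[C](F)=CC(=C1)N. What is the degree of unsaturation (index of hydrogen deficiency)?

5

Degree of unsaturation = (number of rings) + (number of π bonds).
Ring closures in the SMILES: 1.
π bonds: 4 double bonds (each 1 DoU) → 4 DoU from unsaturation.
Total DoU = 1 + 4 = 5.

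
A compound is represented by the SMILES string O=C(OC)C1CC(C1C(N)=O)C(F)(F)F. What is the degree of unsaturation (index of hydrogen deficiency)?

3

Molecular formula: C8H10F3NO3.
DoU = (2C + 2 + N − H − X) / 2, where X is the halogen count and O/S are ignored.
    = (2·8 + 2 + 1 − 10 − 3) / 2 = 6 / 2 = 3.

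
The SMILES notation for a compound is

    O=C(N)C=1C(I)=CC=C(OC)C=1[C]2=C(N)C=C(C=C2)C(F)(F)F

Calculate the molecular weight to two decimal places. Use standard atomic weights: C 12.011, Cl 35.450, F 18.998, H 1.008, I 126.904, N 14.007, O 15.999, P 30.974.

First, the molecular formula is C15H12F3IN2O2 (counting implicit H from valence).
  C: 15 × 12.011 = 180.165
  F: 3 × 18.998 = 56.994
  H: 12 × 1.008 = 12.096
  I: 1 × 126.904 = 126.904
  N: 2 × 14.007 = 28.014
  O: 2 × 15.999 = 31.998
Sum: 15×12.011 + 3×18.998 + 12×1.008 + 1×126.904 + 2×14.007 + 2×15.999 = 436.171 → 436.17 g/mol.

436.17 g/mol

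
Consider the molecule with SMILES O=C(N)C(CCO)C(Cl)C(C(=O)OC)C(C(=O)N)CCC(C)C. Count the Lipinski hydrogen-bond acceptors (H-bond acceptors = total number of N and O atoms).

N atoms: 2; O atoms: 5.
Lipinski HBA = 2 + 5 = 7.

7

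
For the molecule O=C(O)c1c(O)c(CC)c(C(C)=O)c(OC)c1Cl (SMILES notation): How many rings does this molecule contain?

1

In SMILES, each pair of matching ring-closure digits denotes one ring-closing bond; the number of such bonds equals the number of independent rings.
Ring-closure bonds here: 1.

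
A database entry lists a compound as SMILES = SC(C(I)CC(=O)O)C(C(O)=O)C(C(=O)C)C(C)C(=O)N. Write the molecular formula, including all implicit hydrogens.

Walk through each heavy atom and fill implicit hydrogens from standard valence (C 4, N 3, O 2, S 2, halogen 1):
  atom 1: S, bond orders sum to 1 (valence 2) → 1 H
  atom 2: C, bond orders sum to 3 (valence 4) → 1 H
  atom 3: C, bond orders sum to 3 (valence 4) → 1 H
  atom 4: I (halogen, monovalent) → 0 H
  atom 5: C, bond orders sum to 2 (valence 4) → 2 H
  atom 6: C, bond orders sum to 4 (valence 4) → 0 H
  atom 7: O, bond orders sum to 2 (valence 2) → 0 H
  atom 8: O, bond orders sum to 1 (valence 2) → 1 H
  atom 9: C, bond orders sum to 3 (valence 4) → 1 H
  atom 10: C, bond orders sum to 4 (valence 4) → 0 H
  atom 11: O, bond orders sum to 1 (valence 2) → 1 H
  atom 12: O, bond orders sum to 2 (valence 2) → 0 H
  atom 13: C, bond orders sum to 3 (valence 4) → 1 H
  atom 14: C, bond orders sum to 4 (valence 4) → 0 H
  atom 15: O, bond orders sum to 2 (valence 2) → 0 H
  atom 16: C, bond orders sum to 1 (valence 4) → 3 H
  atom 17: C, bond orders sum to 3 (valence 4) → 1 H
  atom 18: C, bond orders sum to 1 (valence 4) → 3 H
  atom 19: C, bond orders sum to 4 (valence 4) → 0 H
  atom 20: O, bond orders sum to 2 (valence 2) → 0 H
  atom 21: N, bond orders sum to 1 (valence 3) → 2 H
Totals → C:12, H:18, I:1, N:1, O:6, S:1.
In Hill order: C12H18INO6S.

C12H18INO6S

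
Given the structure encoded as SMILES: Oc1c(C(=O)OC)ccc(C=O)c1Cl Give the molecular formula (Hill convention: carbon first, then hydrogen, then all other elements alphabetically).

C9H7ClO4

Walk through each heavy atom and fill implicit hydrogens from standard valence (C 4, N 3, O 2, S 2, halogen 1); for lowercase aromatic atoms, an aromatic c carries 1 H when it has two neighbours and 0 H with three, and aromatic n carries 0 H:
  atom 1: O, bond orders sum to 1 (valence 2) → 1 H
  atom 2: aromatic c, 3 neighbours → 0 H
  atom 3: aromatic c, 3 neighbours → 0 H
  atom 4: C, bond orders sum to 4 (valence 4) → 0 H
  atom 5: O, bond orders sum to 2 (valence 2) → 0 H
  atom 6: O, bond orders sum to 2 (valence 2) → 0 H
  atom 7: C, bond orders sum to 1 (valence 4) → 3 H
  atom 8: aromatic c, 2 neighbours → 1 H
  atom 9: aromatic c, 2 neighbours → 1 H
  atom 10: aromatic c, 3 neighbours → 0 H
  atom 11: C, bond orders sum to 3 (valence 4) → 1 H
  atom 12: O, bond orders sum to 2 (valence 2) → 0 H
  atom 13: aromatic c, 3 neighbours → 0 H
  atom 14: Cl (halogen, monovalent) → 0 H
Totals → C:9, H:7, Cl:1, O:4.
In Hill order: C9H7ClO4.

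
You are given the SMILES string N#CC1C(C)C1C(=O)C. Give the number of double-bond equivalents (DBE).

4

Degree of unsaturation = (number of rings) + (number of π bonds).
Ring closures in the SMILES: 1.
π bonds: 1 double bond (each 1 DoU), 1 triple bond (each 2 DoU) → 3 DoU from unsaturation.
Total DoU = 1 + 3 = 4.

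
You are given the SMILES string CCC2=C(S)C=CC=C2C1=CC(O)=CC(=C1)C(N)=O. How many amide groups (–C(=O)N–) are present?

1

The amide motif appears at heavy-atom position 17 in the SMILES.
Other groups present: 1 hydroxyl, 1 thiol.
Amide count: 1.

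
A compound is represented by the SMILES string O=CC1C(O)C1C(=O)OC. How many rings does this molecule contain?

In SMILES, each pair of matching ring-closure digits denotes one ring-closing bond; the number of such bonds equals the number of independent rings.
Ring-closure bonds here: 1.

1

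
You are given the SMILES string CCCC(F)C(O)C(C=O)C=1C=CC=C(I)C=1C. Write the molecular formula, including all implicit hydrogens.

Walk through each heavy atom and fill implicit hydrogens from standard valence (C 4, N 3, O 2, S 2, halogen 1):
  atom 1: C, bond orders sum to 1 (valence 4) → 3 H
  atom 2: C, bond orders sum to 2 (valence 4) → 2 H
  atom 3: C, bond orders sum to 2 (valence 4) → 2 H
  atom 4: C, bond orders sum to 3 (valence 4) → 1 H
  atom 5: F (halogen, monovalent) → 0 H
  atom 6: C, bond orders sum to 3 (valence 4) → 1 H
  atom 7: O, bond orders sum to 1 (valence 2) → 1 H
  atom 8: C, bond orders sum to 3 (valence 4) → 1 H
  atom 9: C, bond orders sum to 3 (valence 4) → 1 H
  atom 10: O, bond orders sum to 2 (valence 2) → 0 H
  atom 11: C, bond orders sum to 4 (valence 4) → 0 H
  atom 12: C, bond orders sum to 3 (valence 4) → 1 H
  atom 13: C, bond orders sum to 3 (valence 4) → 1 H
  atom 14: C, bond orders sum to 3 (valence 4) → 1 H
  atom 15: C, bond orders sum to 4 (valence 4) → 0 H
  atom 16: I (halogen, monovalent) → 0 H
  atom 17: C, bond orders sum to 4 (valence 4) → 0 H
  atom 18: C, bond orders sum to 1 (valence 4) → 3 H
Totals → C:14, H:18, F:1, I:1, O:2.

C14H18FIO2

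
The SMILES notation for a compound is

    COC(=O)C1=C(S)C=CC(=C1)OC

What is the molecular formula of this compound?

C9H10O3S

Walk through each heavy atom and fill implicit hydrogens from standard valence (C 4, N 3, O 2, S 2, halogen 1):
  atom 1: C, bond orders sum to 1 (valence 4) → 3 H
  atom 2: O, bond orders sum to 2 (valence 2) → 0 H
  atom 3: C, bond orders sum to 4 (valence 4) → 0 H
  atom 4: O, bond orders sum to 2 (valence 2) → 0 H
  atom 5: C, bond orders sum to 4 (valence 4) → 0 H
  atom 6: C, bond orders sum to 4 (valence 4) → 0 H
  atom 7: S, bond orders sum to 1 (valence 2) → 1 H
  atom 8: C, bond orders sum to 3 (valence 4) → 1 H
  atom 9: C, bond orders sum to 3 (valence 4) → 1 H
  atom 10: C, bond orders sum to 4 (valence 4) → 0 H
  atom 11: C, bond orders sum to 3 (valence 4) → 1 H
  atom 12: O, bond orders sum to 2 (valence 2) → 0 H
  atom 13: C, bond orders sum to 1 (valence 4) → 3 H
Totals → C:9, H:10, O:3, S:1.
In Hill order: C9H10O3S.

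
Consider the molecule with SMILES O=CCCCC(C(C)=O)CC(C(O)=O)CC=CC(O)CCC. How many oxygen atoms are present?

5

Scan the SMILES for O atoms (remember two-letter symbols like Cl and Br are single atoms).
Oxygen count: 5.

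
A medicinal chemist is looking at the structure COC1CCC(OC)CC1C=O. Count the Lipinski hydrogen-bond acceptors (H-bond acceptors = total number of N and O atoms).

3

N atoms: 0; O atoms: 3.
Lipinski HBA = 0 + 3 = 3.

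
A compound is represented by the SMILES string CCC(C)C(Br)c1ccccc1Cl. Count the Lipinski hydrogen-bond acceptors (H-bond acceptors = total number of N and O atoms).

N atoms: 0; O atoms: 0.
Lipinski HBA = 0 + 0 = 0.

0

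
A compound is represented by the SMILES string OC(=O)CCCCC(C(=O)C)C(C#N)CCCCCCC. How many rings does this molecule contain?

0

In SMILES, each pair of matching ring-closure digits denotes one ring-closing bond; the number of such bonds equals the number of independent rings.
Ring-closure bonds here: 0.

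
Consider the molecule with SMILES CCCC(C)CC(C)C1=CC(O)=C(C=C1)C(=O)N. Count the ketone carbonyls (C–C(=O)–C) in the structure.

Scan the SMILES for the ketone motif — none present.
Groups that are present: 1 amide, 1 hydroxyl.

0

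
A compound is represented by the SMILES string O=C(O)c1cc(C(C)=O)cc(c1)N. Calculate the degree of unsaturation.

6

Molecular formula: C9H9NO3.
DoU = (2C + 2 + N − H − X) / 2, where X is the halogen count and O/S are ignored.
    = (2·9 + 2 + 1 − 9 − 0) / 2 = 12 / 2 = 6.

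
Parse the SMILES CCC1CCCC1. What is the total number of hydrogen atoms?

Walk through each heavy atom and fill implicit hydrogens from standard valence (C 4, N 3, O 2, S 2, halogen 1):
  atom 1: C, bond orders sum to 1 (valence 4) → 3 H
  atom 2: C, bond orders sum to 2 (valence 4) → 2 H
  atom 3: C, bond orders sum to 3 (valence 4) → 1 H
  atom 4: C, bond orders sum to 2 (valence 4) → 2 H
  atom 5: C, bond orders sum to 2 (valence 4) → 2 H
  atom 6: C, bond orders sum to 2 (valence 4) → 2 H
  atom 7: C, bond orders sum to 2 (valence 4) → 2 H
Total hydrogens: 14.

14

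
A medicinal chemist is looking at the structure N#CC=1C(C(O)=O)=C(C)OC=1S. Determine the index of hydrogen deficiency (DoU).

Degree of unsaturation = (number of rings) + (number of π bonds).
Ring closures in the SMILES: 1.
π bonds: 3 double bonds (each 1 DoU), 1 triple bond (each 2 DoU) → 5 DoU from unsaturation.
Total DoU = 1 + 5 = 6.

6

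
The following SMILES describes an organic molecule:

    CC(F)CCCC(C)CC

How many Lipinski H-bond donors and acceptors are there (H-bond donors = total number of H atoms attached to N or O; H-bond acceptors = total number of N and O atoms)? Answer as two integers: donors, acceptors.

Donors: find every N or O and count the H atoms it carries.
  (no N or O atoms present)
Lipinski HBD = 0.
Acceptors: N atoms = 0, O atoms = 0 → HBA = 0.

0, 0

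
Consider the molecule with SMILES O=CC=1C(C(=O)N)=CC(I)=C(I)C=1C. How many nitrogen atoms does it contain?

Scan the SMILES for N atoms (remember two-letter symbols like Cl and Br are single atoms).
Nitrogen count: 1.

1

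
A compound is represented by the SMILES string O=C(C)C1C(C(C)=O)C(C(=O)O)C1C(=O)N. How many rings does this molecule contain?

In SMILES, each pair of matching ring-closure digits denotes one ring-closing bond; the number of such bonds equals the number of independent rings.
Ring-closure bonds here: 1.

1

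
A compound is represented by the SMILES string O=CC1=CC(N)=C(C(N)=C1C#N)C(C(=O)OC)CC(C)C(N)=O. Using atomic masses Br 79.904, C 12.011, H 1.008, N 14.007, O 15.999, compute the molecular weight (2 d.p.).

First, the molecular formula is C15H18N4O4 (counting implicit H from valence).
  C: 15 × 12.011 = 180.165
  H: 18 × 1.008 = 18.144
  N: 4 × 14.007 = 56.028
  O: 4 × 15.999 = 63.996
Sum: 15×12.011 + 18×1.008 + 4×14.007 + 4×15.999 = 318.333 → 318.33 g/mol.

318.33 g/mol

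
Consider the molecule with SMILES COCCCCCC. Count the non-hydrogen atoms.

Every atom symbol written in the SMILES (organic subset) is one heavy atom; implicit H are not written.
Heavy atoms by element → C:7, O:1.
Total: 8.

8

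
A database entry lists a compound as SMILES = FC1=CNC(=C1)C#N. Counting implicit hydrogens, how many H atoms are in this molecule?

Walk through each heavy atom and fill implicit hydrogens from standard valence (C 4, N 3, O 2, S 2, halogen 1):
  atom 1: F (halogen, monovalent) → 0 H
  atom 2: C, bond orders sum to 4 (valence 4) → 0 H
  atom 3: C, bond orders sum to 3 (valence 4) → 1 H
  atom 4: N, bond orders sum to 2 (valence 3) → 1 H
  atom 5: C, bond orders sum to 4 (valence 4) → 0 H
  atom 6: C, bond orders sum to 3 (valence 4) → 1 H
  atom 7: C, bond orders sum to 4 (valence 4) → 0 H
  atom 8: N, bond orders sum to 3 (valence 3) → 0 H
Total hydrogens: 3.

3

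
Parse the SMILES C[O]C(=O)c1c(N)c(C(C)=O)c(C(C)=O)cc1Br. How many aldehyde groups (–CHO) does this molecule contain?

0

Scan the SMILES for the aldehyde motif — none present.
Groups that are present: 1 ester, 2 ketone, 1 primary amine.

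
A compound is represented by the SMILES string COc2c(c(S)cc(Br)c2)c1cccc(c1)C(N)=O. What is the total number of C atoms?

Count every carbon token in the SMILES (each C, including those in ring-closure positions and inside branches).
Carbon count: 14.

14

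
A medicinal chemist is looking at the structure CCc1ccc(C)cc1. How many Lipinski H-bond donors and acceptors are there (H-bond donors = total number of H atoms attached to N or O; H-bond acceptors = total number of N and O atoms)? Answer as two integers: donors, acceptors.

Donors: find every N or O and count the H atoms it carries.
  (no N or O atoms present)
Lipinski HBD = 0.
Acceptors: N atoms = 0, O atoms = 0 → HBA = 0.

0, 0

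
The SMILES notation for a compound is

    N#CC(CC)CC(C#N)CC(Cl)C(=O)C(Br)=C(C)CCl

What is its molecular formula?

C14H17BrCl2N2O

Walk through each heavy atom and fill implicit hydrogens from standard valence (C 4, N 3, O 2, S 2, halogen 1):
  atom 1: N, bond orders sum to 3 (valence 3) → 0 H
  atom 2: C, bond orders sum to 4 (valence 4) → 0 H
  atom 3: C, bond orders sum to 3 (valence 4) → 1 H
  atom 4: C, bond orders sum to 2 (valence 4) → 2 H
  atom 5: C, bond orders sum to 1 (valence 4) → 3 H
  atom 6: C, bond orders sum to 2 (valence 4) → 2 H
  atom 7: C, bond orders sum to 3 (valence 4) → 1 H
  atom 8: C, bond orders sum to 4 (valence 4) → 0 H
  atom 9: N, bond orders sum to 3 (valence 3) → 0 H
  atom 10: C, bond orders sum to 2 (valence 4) → 2 H
  atom 11: C, bond orders sum to 3 (valence 4) → 1 H
  atom 12: Cl (halogen, monovalent) → 0 H
  atom 13: C, bond orders sum to 4 (valence 4) → 0 H
  atom 14: O, bond orders sum to 2 (valence 2) → 0 H
  atom 15: C, bond orders sum to 4 (valence 4) → 0 H
  atom 16: Br (halogen, monovalent) → 0 H
  atom 17: C, bond orders sum to 4 (valence 4) → 0 H
  atom 18: C, bond orders sum to 1 (valence 4) → 3 H
  atom 19: C, bond orders sum to 2 (valence 4) → 2 H
  atom 20: Cl (halogen, monovalent) → 0 H
Totals → C:14, H:17, Br:1, Cl:2, N:2, O:1.
In Hill order: C14H17BrCl2N2O.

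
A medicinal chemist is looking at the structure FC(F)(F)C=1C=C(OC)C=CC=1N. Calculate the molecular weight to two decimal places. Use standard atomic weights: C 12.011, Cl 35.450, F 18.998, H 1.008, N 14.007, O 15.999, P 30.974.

191.15 g/mol

First, the molecular formula is C8H8F3NO (counting implicit H from valence).
  C: 8 × 12.011 = 96.088
  F: 3 × 18.998 = 56.994
  H: 8 × 1.008 = 8.064
  N: 1 × 14.007 = 14.007
  O: 1 × 15.999 = 15.999
Sum: 8×12.011 + 3×18.998 + 8×1.008 + 1×14.007 + 1×15.999 = 191.152 → 191.15 g/mol.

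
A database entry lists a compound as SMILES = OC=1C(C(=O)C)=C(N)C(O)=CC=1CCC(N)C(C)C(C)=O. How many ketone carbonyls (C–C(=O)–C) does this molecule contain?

2

The ketone motif appears at heavy-atom positions 4, 19 in the SMILES.
Other groups present: 2 hydroxyl, 2 primary amine.
Ketone count: 2.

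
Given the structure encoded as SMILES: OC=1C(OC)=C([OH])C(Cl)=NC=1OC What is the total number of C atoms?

Count every carbon token in the SMILES (each C, including those in ring-closure positions and inside branches).
Carbon count: 7.

7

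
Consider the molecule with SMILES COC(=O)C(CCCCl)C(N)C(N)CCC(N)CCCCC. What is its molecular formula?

C16H34ClN3O2

Walk through each heavy atom and fill implicit hydrogens from standard valence (C 4, N 3, O 2, S 2, halogen 1):
  atom 1: C, bond orders sum to 1 (valence 4) → 3 H
  atom 2: O, bond orders sum to 2 (valence 2) → 0 H
  atom 3: C, bond orders sum to 4 (valence 4) → 0 H
  atom 4: O, bond orders sum to 2 (valence 2) → 0 H
  atom 5: C, bond orders sum to 3 (valence 4) → 1 H
  atom 6: C, bond orders sum to 2 (valence 4) → 2 H
  atom 7: C, bond orders sum to 2 (valence 4) → 2 H
  atom 8: C, bond orders sum to 2 (valence 4) → 2 H
  atom 9: Cl (halogen, monovalent) → 0 H
  atom 10: C, bond orders sum to 3 (valence 4) → 1 H
  atom 11: N, bond orders sum to 1 (valence 3) → 2 H
  atom 12: C, bond orders sum to 3 (valence 4) → 1 H
  atom 13: N, bond orders sum to 1 (valence 3) → 2 H
  atom 14: C, bond orders sum to 2 (valence 4) → 2 H
  atom 15: C, bond orders sum to 2 (valence 4) → 2 H
  atom 16: C, bond orders sum to 3 (valence 4) → 1 H
  atom 17: N, bond orders sum to 1 (valence 3) → 2 H
  atom 18: C, bond orders sum to 2 (valence 4) → 2 H
  atom 19: C, bond orders sum to 2 (valence 4) → 2 H
  atom 20: C, bond orders sum to 2 (valence 4) → 2 H
  atom 21: C, bond orders sum to 2 (valence 4) → 2 H
  atom 22: C, bond orders sum to 1 (valence 4) → 3 H
Totals → C:16, H:34, Cl:1, N:3, O:2.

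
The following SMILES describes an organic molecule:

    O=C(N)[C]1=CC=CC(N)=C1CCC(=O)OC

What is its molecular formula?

C11H14N2O3

Walk through each heavy atom and fill implicit hydrogens from standard valence (C 4, N 3, O 2, S 2, halogen 1):
  atom 1: O, bond orders sum to 2 (valence 2) → 0 H
  atom 2: C, bond orders sum to 4 (valence 4) → 0 H
  atom 3: N, bond orders sum to 1 (valence 3) → 2 H
  atom 4: C with explicit H count 0
  atom 5: C, bond orders sum to 3 (valence 4) → 1 H
  atom 6: C, bond orders sum to 3 (valence 4) → 1 H
  atom 7: C, bond orders sum to 3 (valence 4) → 1 H
  atom 8: C, bond orders sum to 4 (valence 4) → 0 H
  atom 9: N, bond orders sum to 1 (valence 3) → 2 H
  atom 10: C, bond orders sum to 4 (valence 4) → 0 H
  atom 11: C, bond orders sum to 2 (valence 4) → 2 H
  atom 12: C, bond orders sum to 2 (valence 4) → 2 H
  atom 13: C, bond orders sum to 4 (valence 4) → 0 H
  atom 14: O, bond orders sum to 2 (valence 2) → 0 H
  atom 15: O, bond orders sum to 2 (valence 2) → 0 H
  atom 16: C, bond orders sum to 1 (valence 4) → 3 H
Totals → C:11, H:14, N:2, O:3.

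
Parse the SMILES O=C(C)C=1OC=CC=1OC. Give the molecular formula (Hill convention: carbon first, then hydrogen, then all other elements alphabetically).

C7H8O3

Walk through each heavy atom and fill implicit hydrogens from standard valence (C 4, N 3, O 2, S 2, halogen 1):
  atom 1: O, bond orders sum to 2 (valence 2) → 0 H
  atom 2: C, bond orders sum to 4 (valence 4) → 0 H
  atom 3: C, bond orders sum to 1 (valence 4) → 3 H
  atom 4: C, bond orders sum to 4 (valence 4) → 0 H
  atom 5: O, bond orders sum to 2 (valence 2) → 0 H
  atom 6: C, bond orders sum to 3 (valence 4) → 1 H
  atom 7: C, bond orders sum to 3 (valence 4) → 1 H
  atom 8: C, bond orders sum to 4 (valence 4) → 0 H
  atom 9: O, bond orders sum to 2 (valence 2) → 0 H
  atom 10: C, bond orders sum to 1 (valence 4) → 3 H
Totals → C:7, H:8, O:3.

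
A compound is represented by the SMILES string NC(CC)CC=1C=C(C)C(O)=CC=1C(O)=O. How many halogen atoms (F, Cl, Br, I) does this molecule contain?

0

Scan the SMILES for the halogen motif — none present.
Groups that are present: 1 carboxylic acid, 1 hydroxyl, 1 primary amine.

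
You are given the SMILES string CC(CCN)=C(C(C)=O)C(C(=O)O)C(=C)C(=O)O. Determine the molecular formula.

C12H17NO5

Walk through each heavy atom and fill implicit hydrogens from standard valence (C 4, N 3, O 2, S 2, halogen 1):
  atom 1: C, bond orders sum to 1 (valence 4) → 3 H
  atom 2: C, bond orders sum to 4 (valence 4) → 0 H
  atom 3: C, bond orders sum to 2 (valence 4) → 2 H
  atom 4: C, bond orders sum to 2 (valence 4) → 2 H
  atom 5: N, bond orders sum to 1 (valence 3) → 2 H
  atom 6: C, bond orders sum to 4 (valence 4) → 0 H
  atom 7: C, bond orders sum to 4 (valence 4) → 0 H
  atom 8: C, bond orders sum to 1 (valence 4) → 3 H
  atom 9: O, bond orders sum to 2 (valence 2) → 0 H
  atom 10: C, bond orders sum to 3 (valence 4) → 1 H
  atom 11: C, bond orders sum to 4 (valence 4) → 0 H
  atom 12: O, bond orders sum to 2 (valence 2) → 0 H
  atom 13: O, bond orders sum to 1 (valence 2) → 1 H
  atom 14: C, bond orders sum to 4 (valence 4) → 0 H
  atom 15: C, bond orders sum to 2 (valence 4) → 2 H
  atom 16: C, bond orders sum to 4 (valence 4) → 0 H
  atom 17: O, bond orders sum to 2 (valence 2) → 0 H
  atom 18: O, bond orders sum to 1 (valence 2) → 1 H
Totals → C:12, H:17, N:1, O:5.
In Hill order: C12H17NO5.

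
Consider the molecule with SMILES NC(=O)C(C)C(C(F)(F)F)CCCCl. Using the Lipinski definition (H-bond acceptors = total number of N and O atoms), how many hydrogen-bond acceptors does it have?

2

N atoms: 1; O atoms: 1.
Lipinski HBA = 1 + 1 = 2.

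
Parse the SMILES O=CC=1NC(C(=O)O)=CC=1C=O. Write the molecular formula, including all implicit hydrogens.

C7H5NO4

Walk through each heavy atom and fill implicit hydrogens from standard valence (C 4, N 3, O 2, S 2, halogen 1):
  atom 1: O, bond orders sum to 2 (valence 2) → 0 H
  atom 2: C, bond orders sum to 3 (valence 4) → 1 H
  atom 3: C, bond orders sum to 4 (valence 4) → 0 H
  atom 4: N, bond orders sum to 2 (valence 3) → 1 H
  atom 5: C, bond orders sum to 4 (valence 4) → 0 H
  atom 6: C, bond orders sum to 4 (valence 4) → 0 H
  atom 7: O, bond orders sum to 2 (valence 2) → 0 H
  atom 8: O, bond orders sum to 1 (valence 2) → 1 H
  atom 9: C, bond orders sum to 3 (valence 4) → 1 H
  atom 10: C, bond orders sum to 4 (valence 4) → 0 H
  atom 11: C, bond orders sum to 3 (valence 4) → 1 H
  atom 12: O, bond orders sum to 2 (valence 2) → 0 H
Totals → C:7, H:5, N:1, O:4.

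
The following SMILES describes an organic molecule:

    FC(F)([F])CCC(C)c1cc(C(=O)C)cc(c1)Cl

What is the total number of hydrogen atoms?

14

Walk through each heavy atom and fill implicit hydrogens from standard valence (C 4, N 3, O 2, S 2, halogen 1); for lowercase aromatic atoms, an aromatic c carries 1 H when it has two neighbours and 0 H with three, and aromatic n carries 0 H:
  atom 1: F (halogen, monovalent) → 0 H
  atom 2: C, bond orders sum to 4 (valence 4) → 0 H
  atom 3: F (halogen, monovalent) → 0 H
  atom 4: F with explicit H count 0
  atom 5: C, bond orders sum to 2 (valence 4) → 2 H
  atom 6: C, bond orders sum to 2 (valence 4) → 2 H
  atom 7: C, bond orders sum to 3 (valence 4) → 1 H
  atom 8: C, bond orders sum to 1 (valence 4) → 3 H
  atom 9: aromatic c, 3 neighbours → 0 H
  atom 10: aromatic c, 2 neighbours → 1 H
  atom 11: aromatic c, 3 neighbours → 0 H
  atom 12: C, bond orders sum to 4 (valence 4) → 0 H
  atom 13: O, bond orders sum to 2 (valence 2) → 0 H
  atom 14: C, bond orders sum to 1 (valence 4) → 3 H
  atom 15: aromatic c, 2 neighbours → 1 H
  atom 16: aromatic c, 3 neighbours → 0 H
  atom 17: aromatic c, 2 neighbours → 1 H
  atom 18: Cl (halogen, monovalent) → 0 H
Total hydrogens: 14.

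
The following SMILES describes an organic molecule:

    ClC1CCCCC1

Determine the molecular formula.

C6H11Cl

Walk through each heavy atom and fill implicit hydrogens from standard valence (C 4, N 3, O 2, S 2, halogen 1):
  atom 1: Cl (halogen, monovalent) → 0 H
  atom 2: C, bond orders sum to 3 (valence 4) → 1 H
  atom 3: C, bond orders sum to 2 (valence 4) → 2 H
  atom 4: C, bond orders sum to 2 (valence 4) → 2 H
  atom 5: C, bond orders sum to 2 (valence 4) → 2 H
  atom 6: C, bond orders sum to 2 (valence 4) → 2 H
  atom 7: C, bond orders sum to 2 (valence 4) → 2 H
Totals → C:6, H:11, Cl:1.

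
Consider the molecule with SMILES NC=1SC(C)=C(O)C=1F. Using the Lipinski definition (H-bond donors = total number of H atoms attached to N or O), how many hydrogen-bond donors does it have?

3

Donors: find every N or O and count the H atoms it carries.
  atom 1 (N): bond orders sum to 1 → 2 H
  atom 7 (O): bond orders sum to 1 → 1 H
Lipinski HBD = 3.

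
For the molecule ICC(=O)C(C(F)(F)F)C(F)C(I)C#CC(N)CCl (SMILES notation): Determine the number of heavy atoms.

Every atom symbol written in the SMILES (organic subset) is one heavy atom; implicit H are not written.
Heavy atoms by element → C:10, Cl:1, F:4, I:2, N:1, O:1.
Total: 19.

19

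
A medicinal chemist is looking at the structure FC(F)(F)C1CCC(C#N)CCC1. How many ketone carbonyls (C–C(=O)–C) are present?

Scan the SMILES for the ketone motif — none present.
Groups that are present: 1 nitrile.

0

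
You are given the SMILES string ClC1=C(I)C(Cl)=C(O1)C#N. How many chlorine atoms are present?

2

Scan the SMILES for Cl atoms (remember two-letter symbols like Cl and Br are single atoms).
Chlorine count: 2.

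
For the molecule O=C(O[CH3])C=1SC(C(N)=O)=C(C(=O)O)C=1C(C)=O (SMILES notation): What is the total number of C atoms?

Count every carbon token in the SMILES (each C, including those in ring-closure positions and inside branches).
Carbon count: 10.

10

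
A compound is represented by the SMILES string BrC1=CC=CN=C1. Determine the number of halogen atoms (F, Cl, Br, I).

1

Halogen atoms appear at heavy-atom position 1 (1×Br).
Halogen count: 1.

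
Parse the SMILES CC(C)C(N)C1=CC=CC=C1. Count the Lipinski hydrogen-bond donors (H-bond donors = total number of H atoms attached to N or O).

Donors: find every N or O and count the H atoms it carries.
  atom 5 (N): bond orders sum to 1 → 2 H
Lipinski HBD = 2.

2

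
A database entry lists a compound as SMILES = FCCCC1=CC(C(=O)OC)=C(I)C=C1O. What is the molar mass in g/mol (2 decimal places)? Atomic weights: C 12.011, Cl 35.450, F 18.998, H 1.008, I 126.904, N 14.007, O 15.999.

First, the molecular formula is C11H12FIO3 (counting implicit H from valence).
  C: 11 × 12.011 = 132.121
  F: 1 × 18.998 = 18.998
  H: 12 × 1.008 = 12.096
  I: 1 × 126.904 = 126.904
  O: 3 × 15.999 = 47.997
Sum: 11×12.011 + 1×18.998 + 12×1.008 + 1×126.904 + 3×15.999 = 338.116 → 338.12 g/mol.

338.12 g/mol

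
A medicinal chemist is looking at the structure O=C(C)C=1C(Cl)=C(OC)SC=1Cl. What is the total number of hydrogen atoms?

6

Walk through each heavy atom and fill implicit hydrogens from standard valence (C 4, N 3, O 2, S 2, halogen 1):
  atom 1: O, bond orders sum to 2 (valence 2) → 0 H
  atom 2: C, bond orders sum to 4 (valence 4) → 0 H
  atom 3: C, bond orders sum to 1 (valence 4) → 3 H
  atom 4: C, bond orders sum to 4 (valence 4) → 0 H
  atom 5: C, bond orders sum to 4 (valence 4) → 0 H
  atom 6: Cl (halogen, monovalent) → 0 H
  atom 7: C, bond orders sum to 4 (valence 4) → 0 H
  atom 8: O, bond orders sum to 2 (valence 2) → 0 H
  atom 9: C, bond orders sum to 1 (valence 4) → 3 H
  atom 10: S, bond orders sum to 2 (valence 2) → 0 H
  atom 11: C, bond orders sum to 4 (valence 4) → 0 H
  atom 12: Cl (halogen, monovalent) → 0 H
Total hydrogens: 6.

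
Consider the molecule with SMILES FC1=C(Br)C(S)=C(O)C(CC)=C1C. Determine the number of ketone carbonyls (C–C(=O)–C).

Scan the SMILES for the ketone motif — none present.
Groups that are present: 1 hydroxyl, 1 thiol.

0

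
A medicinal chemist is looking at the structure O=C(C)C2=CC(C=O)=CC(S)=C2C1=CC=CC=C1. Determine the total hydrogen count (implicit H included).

Walk through each heavy atom and fill implicit hydrogens from standard valence (C 4, N 3, O 2, S 2, halogen 1):
  atom 1: O, bond orders sum to 2 (valence 2) → 0 H
  atom 2: C, bond orders sum to 4 (valence 4) → 0 H
  atom 3: C, bond orders sum to 1 (valence 4) → 3 H
  atom 4: C, bond orders sum to 4 (valence 4) → 0 H
  atom 5: C, bond orders sum to 3 (valence 4) → 1 H
  atom 6: C, bond orders sum to 4 (valence 4) → 0 H
  atom 7: C, bond orders sum to 3 (valence 4) → 1 H
  atom 8: O, bond orders sum to 2 (valence 2) → 0 H
  atom 9: C, bond orders sum to 3 (valence 4) → 1 H
  atom 10: C, bond orders sum to 4 (valence 4) → 0 H
  atom 11: S, bond orders sum to 1 (valence 2) → 1 H
  atom 12: C, bond orders sum to 4 (valence 4) → 0 H
  atom 13: C, bond orders sum to 4 (valence 4) → 0 H
  atom 14: C, bond orders sum to 3 (valence 4) → 1 H
  atom 15: C, bond orders sum to 3 (valence 4) → 1 H
  atom 16: C, bond orders sum to 3 (valence 4) → 1 H
  atom 17: C, bond orders sum to 3 (valence 4) → 1 H
  atom 18: C, bond orders sum to 3 (valence 4) → 1 H
Total hydrogens: 12.

12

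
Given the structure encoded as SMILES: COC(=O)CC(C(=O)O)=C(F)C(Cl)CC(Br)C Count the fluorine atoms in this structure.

1

Scan the SMILES for F atoms (remember two-letter symbols like Cl and Br are single atoms).
Fluorine count: 1.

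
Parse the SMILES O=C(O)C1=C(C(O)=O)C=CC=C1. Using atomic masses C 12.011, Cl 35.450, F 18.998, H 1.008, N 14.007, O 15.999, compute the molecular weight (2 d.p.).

166.13 g/mol

First, the molecular formula is C8H6O4 (counting implicit H from valence).
  C: 8 × 12.011 = 96.088
  H: 6 × 1.008 = 6.048
  O: 4 × 15.999 = 63.996
Sum: 8×12.011 + 6×1.008 + 4×15.999 = 166.132 → 166.13 g/mol.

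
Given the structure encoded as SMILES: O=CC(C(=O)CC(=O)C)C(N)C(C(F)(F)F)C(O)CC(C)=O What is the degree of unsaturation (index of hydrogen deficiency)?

4

Molecular formula: C13H18F3NO5.
DoU = (2C + 2 + N − H − X) / 2, where X is the halogen count and O/S are ignored.
    = (2·13 + 2 + 1 − 18 − 3) / 2 = 8 / 2 = 4.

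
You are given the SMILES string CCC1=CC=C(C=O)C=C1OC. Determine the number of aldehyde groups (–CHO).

1

The aldehyde motif appears at heavy-atom position 7 in the SMILES.
Other groups present: 1 ether.
Aldehyde count: 1.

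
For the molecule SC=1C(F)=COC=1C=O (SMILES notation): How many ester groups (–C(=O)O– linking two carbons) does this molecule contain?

Scan the SMILES for the ester motif — none present.
Groups that are present: 1 aldehyde, 1 thiol.

0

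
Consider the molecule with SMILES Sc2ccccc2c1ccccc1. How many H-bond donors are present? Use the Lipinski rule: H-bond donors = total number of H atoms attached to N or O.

0

Donors: find every N or O and count the H atoms it carries.
  (no N or O atoms present)
Lipinski HBD = 0.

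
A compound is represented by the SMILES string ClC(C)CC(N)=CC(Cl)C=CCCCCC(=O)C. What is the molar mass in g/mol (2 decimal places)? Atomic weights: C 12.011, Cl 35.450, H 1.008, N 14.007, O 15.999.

292.24 g/mol

First, the molecular formula is C14H23Cl2NO (counting implicit H from valence).
  C: 14 × 12.011 = 168.154
  Cl: 2 × 35.450 = 70.900
  H: 23 × 1.008 = 23.184
  N: 1 × 14.007 = 14.007
  O: 1 × 15.999 = 15.999
Sum: 14×12.011 + 2×35.450 + 23×1.008 + 1×14.007 + 1×15.999 = 292.244 → 292.24 g/mol.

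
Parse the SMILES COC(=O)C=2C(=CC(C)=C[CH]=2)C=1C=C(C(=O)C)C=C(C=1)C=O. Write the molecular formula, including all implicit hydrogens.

Walk through each heavy atom and fill implicit hydrogens from standard valence (C 4, N 3, O 2, S 2, halogen 1):
  atom 1: C, bond orders sum to 1 (valence 4) → 3 H
  atom 2: O, bond orders sum to 2 (valence 2) → 0 H
  atom 3: C, bond orders sum to 4 (valence 4) → 0 H
  atom 4: O, bond orders sum to 2 (valence 2) → 0 H
  atom 5: C, bond orders sum to 4 (valence 4) → 0 H
  atom 6: C, bond orders sum to 4 (valence 4) → 0 H
  atom 7: C, bond orders sum to 3 (valence 4) → 1 H
  atom 8: C, bond orders sum to 4 (valence 4) → 0 H
  atom 9: C, bond orders sum to 1 (valence 4) → 3 H
  atom 10: C, bond orders sum to 3 (valence 4) → 1 H
  atom 11: C with explicit H count 1
  atom 12: C, bond orders sum to 4 (valence 4) → 0 H
  atom 13: C, bond orders sum to 3 (valence 4) → 1 H
  atom 14: C, bond orders sum to 4 (valence 4) → 0 H
  atom 15: C, bond orders sum to 4 (valence 4) → 0 H
  atom 16: O, bond orders sum to 2 (valence 2) → 0 H
  atom 17: C, bond orders sum to 1 (valence 4) → 3 H
  atom 18: C, bond orders sum to 3 (valence 4) → 1 H
  atom 19: C, bond orders sum to 4 (valence 4) → 0 H
  atom 20: C, bond orders sum to 3 (valence 4) → 1 H
  atom 21: C, bond orders sum to 3 (valence 4) → 1 H
  atom 22: O, bond orders sum to 2 (valence 2) → 0 H
Totals → C:18, H:16, O:4.
In Hill order: C18H16O4.

C18H16O4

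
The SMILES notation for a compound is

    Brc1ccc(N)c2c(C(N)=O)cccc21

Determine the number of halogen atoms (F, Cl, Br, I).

Halogen atoms appear at heavy-atom position 1 (1×Br).
Other groups present: 1 amide, 1 primary amine.
Halogen count: 1.

1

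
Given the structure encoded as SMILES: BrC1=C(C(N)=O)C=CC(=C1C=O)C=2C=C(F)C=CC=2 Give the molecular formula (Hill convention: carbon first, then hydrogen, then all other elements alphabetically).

Walk through each heavy atom and fill implicit hydrogens from standard valence (C 4, N 3, O 2, S 2, halogen 1):
  atom 1: Br (halogen, monovalent) → 0 H
  atom 2: C, bond orders sum to 4 (valence 4) → 0 H
  atom 3: C, bond orders sum to 4 (valence 4) → 0 H
  atom 4: C, bond orders sum to 4 (valence 4) → 0 H
  atom 5: N, bond orders sum to 1 (valence 3) → 2 H
  atom 6: O, bond orders sum to 2 (valence 2) → 0 H
  atom 7: C, bond orders sum to 3 (valence 4) → 1 H
  atom 8: C, bond orders sum to 3 (valence 4) → 1 H
  atom 9: C, bond orders sum to 4 (valence 4) → 0 H
  atom 10: C, bond orders sum to 4 (valence 4) → 0 H
  atom 11: C, bond orders sum to 3 (valence 4) → 1 H
  atom 12: O, bond orders sum to 2 (valence 2) → 0 H
  atom 13: C, bond orders sum to 4 (valence 4) → 0 H
  atom 14: C, bond orders sum to 3 (valence 4) → 1 H
  atom 15: C, bond orders sum to 4 (valence 4) → 0 H
  atom 16: F (halogen, monovalent) → 0 H
  atom 17: C, bond orders sum to 3 (valence 4) → 1 H
  atom 18: C, bond orders sum to 3 (valence 4) → 1 H
  atom 19: C, bond orders sum to 3 (valence 4) → 1 H
Totals → C:14, H:9, Br:1, F:1, N:1, O:2.
In Hill order: C14H9BrFNO2.

C14H9BrFNO2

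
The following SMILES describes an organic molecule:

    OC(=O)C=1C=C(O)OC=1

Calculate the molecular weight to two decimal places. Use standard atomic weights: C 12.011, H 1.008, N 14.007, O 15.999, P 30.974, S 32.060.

First, the molecular formula is C5H4O4 (counting implicit H from valence).
  C: 5 × 12.011 = 60.055
  H: 4 × 1.008 = 4.032
  O: 4 × 15.999 = 63.996
Sum: 5×12.011 + 4×1.008 + 4×15.999 = 128.083 → 128.08 g/mol.

128.08 g/mol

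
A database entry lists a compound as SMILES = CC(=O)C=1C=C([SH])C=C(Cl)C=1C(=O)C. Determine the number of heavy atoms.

14

Every atom symbol written in the SMILES (organic subset) is one heavy atom; implicit H are not written.
Heavy atoms by element → C:10, Cl:1, O:2, S:1.
Total: 14.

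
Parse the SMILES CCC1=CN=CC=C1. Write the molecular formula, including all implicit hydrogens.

C7H9N

Walk through each heavy atom and fill implicit hydrogens from standard valence (C 4, N 3, O 2, S 2, halogen 1):
  atom 1: C, bond orders sum to 1 (valence 4) → 3 H
  atom 2: C, bond orders sum to 2 (valence 4) → 2 H
  atom 3: C, bond orders sum to 4 (valence 4) → 0 H
  atom 4: C, bond orders sum to 3 (valence 4) → 1 H
  atom 5: N, bond orders sum to 3 (valence 3) → 0 H
  atom 6: C, bond orders sum to 3 (valence 4) → 1 H
  atom 7: C, bond orders sum to 3 (valence 4) → 1 H
  atom 8: C, bond orders sum to 3 (valence 4) → 1 H
Totals → C:7, H:9, N:1.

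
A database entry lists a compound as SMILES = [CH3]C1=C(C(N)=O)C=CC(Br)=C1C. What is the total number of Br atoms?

Scan the SMILES for Br atoms (remember two-letter symbols like Cl and Br are single atoms).
Bromine count: 1.

1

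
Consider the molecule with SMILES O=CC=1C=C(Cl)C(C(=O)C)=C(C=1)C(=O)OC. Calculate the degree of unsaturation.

7

Degree of unsaturation = (number of rings) + (number of π bonds).
Ring closures in the SMILES: 1.
π bonds: 6 double bonds (each 1 DoU) → 6 DoU from unsaturation.
Total DoU = 1 + 6 = 7.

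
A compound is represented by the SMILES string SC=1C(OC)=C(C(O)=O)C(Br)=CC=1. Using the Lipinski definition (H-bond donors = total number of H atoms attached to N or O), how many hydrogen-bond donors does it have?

1

Donors: find every N or O and count the H atoms it carries.
  atom 4 (O): bond orders sum to 2 → 0 H
  atom 8 (O): bond orders sum to 1 → 1 H
  atom 9 (O): bond orders sum to 2 → 0 H
Lipinski HBD = 1.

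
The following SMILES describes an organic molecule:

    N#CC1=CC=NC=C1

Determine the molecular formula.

Walk through each heavy atom and fill implicit hydrogens from standard valence (C 4, N 3, O 2, S 2, halogen 1):
  atom 1: N, bond orders sum to 3 (valence 3) → 0 H
  atom 2: C, bond orders sum to 4 (valence 4) → 0 H
  atom 3: C, bond orders sum to 4 (valence 4) → 0 H
  atom 4: C, bond orders sum to 3 (valence 4) → 1 H
  atom 5: C, bond orders sum to 3 (valence 4) → 1 H
  atom 6: N, bond orders sum to 3 (valence 3) → 0 H
  atom 7: C, bond orders sum to 3 (valence 4) → 1 H
  atom 8: C, bond orders sum to 3 (valence 4) → 1 H
Totals → C:6, H:4, N:2.

C6H4N2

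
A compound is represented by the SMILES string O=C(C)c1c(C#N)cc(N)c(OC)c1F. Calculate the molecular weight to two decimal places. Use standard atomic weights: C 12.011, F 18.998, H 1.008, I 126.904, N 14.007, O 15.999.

208.19 g/mol

First, the molecular formula is C10H9FN2O2 (counting implicit H from valence).
  C: 10 × 12.011 = 120.110
  F: 1 × 18.998 = 18.998
  H: 9 × 1.008 = 9.072
  N: 2 × 14.007 = 28.014
  O: 2 × 15.999 = 31.998
Sum: 10×12.011 + 1×18.998 + 9×1.008 + 2×14.007 + 2×15.999 = 208.192 → 208.19 g/mol.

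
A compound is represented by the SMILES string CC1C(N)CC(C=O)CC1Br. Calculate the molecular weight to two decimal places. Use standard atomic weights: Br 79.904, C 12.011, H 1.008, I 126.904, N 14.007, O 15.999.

220.11 g/mol

First, the molecular formula is C8H14BrNO (counting implicit H from valence).
  Br: 1 × 79.904 = 79.904
  C: 8 × 12.011 = 96.088
  H: 14 × 1.008 = 14.112
  N: 1 × 14.007 = 14.007
  O: 1 × 15.999 = 15.999
Sum: 1×79.904 + 8×12.011 + 14×1.008 + 1×14.007 + 1×15.999 = 220.110 → 220.11 g/mol.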